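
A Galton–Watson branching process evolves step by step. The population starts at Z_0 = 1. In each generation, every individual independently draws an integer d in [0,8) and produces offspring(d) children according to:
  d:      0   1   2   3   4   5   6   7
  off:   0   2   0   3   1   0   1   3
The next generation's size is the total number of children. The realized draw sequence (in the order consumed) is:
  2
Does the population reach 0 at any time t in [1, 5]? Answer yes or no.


yes

gen 0: Z_0=1, draws=[2], offspring=[0], Z_1=0
gen 1: Z_1=0, draws=[], offspring=[], Z_2=0
gen 2: Z_2=0, draws=[], offspring=[], Z_3=0
gen 3: Z_3=0, draws=[], offspring=[], Z_4=0
gen 4: Z_4=0, draws=[], offspring=[], Z_5=0


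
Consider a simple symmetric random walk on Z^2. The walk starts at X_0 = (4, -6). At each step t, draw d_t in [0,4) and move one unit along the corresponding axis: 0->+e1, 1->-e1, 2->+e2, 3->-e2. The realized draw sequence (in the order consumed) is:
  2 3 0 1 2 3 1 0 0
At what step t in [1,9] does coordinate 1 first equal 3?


t=0: X=(4, -6), d=2 → +e2, X_1=(4, -5)
t=1: X=(4, -5), d=3 → -e2, X_2=(4, -6)
t=2: X=(4, -6), d=0 → +e1, X_3=(5, -6)
t=3: X=(5, -6), d=1 → -e1, X_4=(4, -6)
t=4: X=(4, -6), d=2 → +e2, X_5=(4, -5)
t=5: X=(4, -5), d=3 → -e2, X_6=(4, -6)
t=6: X=(4, -6), d=1 → -e1, X_7=(3, -6)
t=7: X=(3, -6), d=0 → +e1, X_8=(4, -6)
t=8: X=(4, -6), d=0 → +e1, X_9=(5, -6)

7


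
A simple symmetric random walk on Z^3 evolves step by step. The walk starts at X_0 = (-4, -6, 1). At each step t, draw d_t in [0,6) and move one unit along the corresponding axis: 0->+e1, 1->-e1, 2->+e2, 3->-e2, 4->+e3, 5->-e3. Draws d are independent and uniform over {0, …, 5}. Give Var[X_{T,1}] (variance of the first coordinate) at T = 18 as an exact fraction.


Outcome values over d=0..5: [1, -1, 0, 0, 0, 0]
Σy = 0, Σy² = 2, M = 6
μ = 0/6 = 0,  σ² = 2/6 − (0)² = 1/3
Independent increments: Var[X_18] = 18·σ² = 18·(1/3) = 6

6


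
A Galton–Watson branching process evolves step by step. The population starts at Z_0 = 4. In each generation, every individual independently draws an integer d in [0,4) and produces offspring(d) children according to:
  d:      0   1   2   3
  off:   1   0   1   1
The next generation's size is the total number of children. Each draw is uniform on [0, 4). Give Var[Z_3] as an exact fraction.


Outcome values over d=0..3: [1, 0, 1, 1]
Σy = 3, Σy² = 3, M = 4
μ = 3/4 = 3/4,  σ² = 3/4 − (3/4)² = 3/16
V_0 = 0, E_0 = 4
V_1 = 3/16·E_0 + (3/4)²·V_0 = 3/4;  E_1 = 3
V_2 = 3/16·E_1 + (3/4)²·V_1 = 63/64;  E_2 = 9/4
V_3 = 3/16·E_2 + (3/4)²·V_2 = 999/1024;  E_3 = 27/16

999/1024


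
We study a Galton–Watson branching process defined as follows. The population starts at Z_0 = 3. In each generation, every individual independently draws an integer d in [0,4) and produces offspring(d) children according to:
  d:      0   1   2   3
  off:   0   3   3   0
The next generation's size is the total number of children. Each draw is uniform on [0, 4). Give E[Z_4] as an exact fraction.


243/16

Outcome values over d=0..3: [0, 3, 3, 0]
Σy = 6, Σy² = 18, M = 4
μ = 6/4 = 3/2,  σ² = 18/4 − (3/2)² = 9/4
E[Z_0] = 3
E[Z_1] = 3/2·E[Z_0] = 9/2
E[Z_2] = 3/2·E[Z_1] = 27/4
E[Z_3] = 3/2·E[Z_2] = 81/8
E[Z_4] = 3/2·E[Z_3] = 243/16


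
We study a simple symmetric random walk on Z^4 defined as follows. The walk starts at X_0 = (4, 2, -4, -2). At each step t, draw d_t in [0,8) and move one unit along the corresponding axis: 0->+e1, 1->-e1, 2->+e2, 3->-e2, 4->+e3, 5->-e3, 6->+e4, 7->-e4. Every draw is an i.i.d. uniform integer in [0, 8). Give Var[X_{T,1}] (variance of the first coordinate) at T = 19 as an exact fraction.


19/4

Outcome values over d=0..7: [1, -1, 0, 0, 0, 0, 0, 0]
Σy = 0, Σy² = 2, M = 8
μ = 0/8 = 0,  σ² = 2/8 − (0)² = 1/4
Independent increments: Var[X_19] = 19·σ² = 19·(1/4) = 19/4


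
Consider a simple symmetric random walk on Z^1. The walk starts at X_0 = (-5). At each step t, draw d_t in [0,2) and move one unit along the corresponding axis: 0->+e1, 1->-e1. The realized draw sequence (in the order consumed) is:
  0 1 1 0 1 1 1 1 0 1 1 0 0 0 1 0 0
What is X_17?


(-6)

t=0: X=(-5), d=0 → +e1, X_1=(-4)
t=1: X=(-4), d=1 → -e1, X_2=(-5)
t=2: X=(-5), d=1 → -e1, X_3=(-6)
t=3: X=(-6), d=0 → +e1, X_4=(-5)
t=4: X=(-5), d=1 → -e1, X_5=(-6)
t=5: X=(-6), d=1 → -e1, X_6=(-7)
t=6: X=(-7), d=1 → -e1, X_7=(-8)
t=7: X=(-8), d=1 → -e1, X_8=(-9)
t=8: X=(-9), d=0 → +e1, X_9=(-8)
t=9: X=(-8), d=1 → -e1, X_10=(-9)
t=10: X=(-9), d=1 → -e1, X_11=(-10)
t=11: X=(-10), d=0 → +e1, X_12=(-9)
t=12: X=(-9), d=0 → +e1, X_13=(-8)
t=13: X=(-8), d=0 → +e1, X_14=(-7)
t=14: X=(-7), d=1 → -e1, X_15=(-8)
t=15: X=(-8), d=0 → +e1, X_16=(-7)
t=16: X=(-7), d=0 → +e1, X_17=(-6)


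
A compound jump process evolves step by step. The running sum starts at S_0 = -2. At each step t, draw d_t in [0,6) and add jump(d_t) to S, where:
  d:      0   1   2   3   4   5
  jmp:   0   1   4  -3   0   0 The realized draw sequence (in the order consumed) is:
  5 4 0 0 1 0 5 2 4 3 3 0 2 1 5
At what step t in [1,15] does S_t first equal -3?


11

t=0: S=-2, d=5, jump=0, S_1=-2
t=1: S=-2, d=4, jump=0, S_2=-2
t=2: S=-2, d=0, jump=0, S_3=-2
t=3: S=-2, d=0, jump=0, S_4=-2
t=4: S=-2, d=1, jump=1, S_5=-1
t=5: S=-1, d=0, jump=0, S_6=-1
t=6: S=-1, d=5, jump=0, S_7=-1
t=7: S=-1, d=2, jump=4, S_8=3
t=8: S=3, d=4, jump=0, S_9=3
t=9: S=3, d=3, jump=-3, S_10=0
t=10: S=0, d=3, jump=-3, S_11=-3
t=11: S=-3, d=0, jump=0, S_12=-3
t=12: S=-3, d=2, jump=4, S_13=1
t=13: S=1, d=1, jump=1, S_14=2
t=14: S=2, d=5, jump=0, S_15=2


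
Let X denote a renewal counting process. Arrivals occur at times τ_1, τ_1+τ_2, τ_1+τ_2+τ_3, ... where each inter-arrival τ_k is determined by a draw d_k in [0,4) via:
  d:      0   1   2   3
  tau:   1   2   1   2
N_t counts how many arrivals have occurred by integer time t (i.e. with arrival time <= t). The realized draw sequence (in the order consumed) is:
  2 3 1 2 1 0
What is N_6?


draw d_1=2: τ_1=1, arrival time A_1=1
draw d_2=3: τ_2=2, arrival time A_2=3
draw d_3=1: τ_3=2, arrival time A_3=5
draw d_4=2: τ_4=1, arrival time A_4=6
draw d_5=1: τ_5=2, arrival time A_5=8
draw d_6=0: τ_6=1, arrival time A_6=9
N_t over t=0..6: 0:0 1:1 2:1 3:2 4:2 5:3 6:4

4


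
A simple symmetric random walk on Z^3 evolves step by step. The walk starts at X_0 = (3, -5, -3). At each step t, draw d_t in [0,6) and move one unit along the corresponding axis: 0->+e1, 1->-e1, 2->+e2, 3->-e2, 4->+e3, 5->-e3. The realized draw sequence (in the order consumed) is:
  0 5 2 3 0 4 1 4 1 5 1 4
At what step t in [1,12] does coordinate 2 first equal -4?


3

t=0: X=(3, -5, -3), d=0 → +e1, X_1=(4, -5, -3)
t=1: X=(4, -5, -3), d=5 → -e3, X_2=(4, -5, -4)
t=2: X=(4, -5, -4), d=2 → +e2, X_3=(4, -4, -4)
t=3: X=(4, -4, -4), d=3 → -e2, X_4=(4, -5, -4)
t=4: X=(4, -5, -4), d=0 → +e1, X_5=(5, -5, -4)
t=5: X=(5, -5, -4), d=4 → +e3, X_6=(5, -5, -3)
t=6: X=(5, -5, -3), d=1 → -e1, X_7=(4, -5, -3)
t=7: X=(4, -5, -3), d=4 → +e3, X_8=(4, -5, -2)
t=8: X=(4, -5, -2), d=1 → -e1, X_9=(3, -5, -2)
t=9: X=(3, -5, -2), d=5 → -e3, X_10=(3, -5, -3)
t=10: X=(3, -5, -3), d=1 → -e1, X_11=(2, -5, -3)
t=11: X=(2, -5, -3), d=4 → +e3, X_12=(2, -5, -2)


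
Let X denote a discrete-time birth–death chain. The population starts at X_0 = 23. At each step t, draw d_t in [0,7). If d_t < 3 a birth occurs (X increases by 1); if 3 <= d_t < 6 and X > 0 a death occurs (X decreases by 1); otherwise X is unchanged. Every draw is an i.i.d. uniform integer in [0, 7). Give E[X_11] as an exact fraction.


23

X can drop by at most 1 per step and X_0 = 23 > T = 11, so X_t >= 23 − t >= 12 > 0 for every t <= 11: the floor at 0 (the 'and X > 0' condition) never binds. Hence X_11 = X_0 + Σ_{t<11} Y_t with i.i.d. increments Y_t = y(d_t) ∈ {+1, −1, 0}.
Outcome values over d=0..6: [1, 1, 1, -1, -1, -1, 0]
Σy = 0, Σy² = 6, M = 7
μ = 0/7 = 0,  σ² = 6/7 − (0)² = 6/7
E[X_11] = 23 + 11·(0) = 23


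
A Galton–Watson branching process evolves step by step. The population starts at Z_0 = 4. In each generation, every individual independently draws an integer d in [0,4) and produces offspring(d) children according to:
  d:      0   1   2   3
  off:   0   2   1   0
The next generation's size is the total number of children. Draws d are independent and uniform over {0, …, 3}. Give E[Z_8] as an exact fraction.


Outcome values over d=0..3: [0, 2, 1, 0]
Σy = 3, Σy² = 5, M = 4
μ = 3/4 = 3/4,  σ² = 5/4 − (3/4)² = 11/16
E[Z_0] = 4
E[Z_1] = 3/4·E[Z_0] = 3
E[Z_2] = 3/4·E[Z_1] = 9/4
E[Z_3] = 3/4·E[Z_2] = 27/16
E[Z_4] = 3/4·E[Z_3] = 81/64
E[Z_5] = 3/4·E[Z_4] = 243/256
E[Z_6] = 3/4·E[Z_5] = 729/1024
E[Z_7] = 3/4·E[Z_6] = 2187/4096
E[Z_8] = 3/4·E[Z_7] = 6561/16384

6561/16384


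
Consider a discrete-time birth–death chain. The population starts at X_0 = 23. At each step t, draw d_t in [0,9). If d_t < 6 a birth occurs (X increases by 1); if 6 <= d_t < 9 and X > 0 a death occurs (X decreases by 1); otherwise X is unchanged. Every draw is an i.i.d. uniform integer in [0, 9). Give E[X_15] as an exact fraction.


28

X can drop by at most 1 per step and X_0 = 23 > T = 15, so X_t >= 23 − t >= 8 > 0 for every t <= 15: the floor at 0 (the 'and X > 0' condition) never binds. Hence X_15 = X_0 + Σ_{t<15} Y_t with i.i.d. increments Y_t = y(d_t) ∈ {+1, −1, 0}.
Outcome values over d=0..8: [1, 1, 1, 1, 1, 1, -1, -1, -1]
Σy = 3, Σy² = 9, M = 9
μ = 3/9 = 1/3,  σ² = 9/9 − (1/3)² = 8/9
E[X_15] = 23 + 15·(1/3) = 28


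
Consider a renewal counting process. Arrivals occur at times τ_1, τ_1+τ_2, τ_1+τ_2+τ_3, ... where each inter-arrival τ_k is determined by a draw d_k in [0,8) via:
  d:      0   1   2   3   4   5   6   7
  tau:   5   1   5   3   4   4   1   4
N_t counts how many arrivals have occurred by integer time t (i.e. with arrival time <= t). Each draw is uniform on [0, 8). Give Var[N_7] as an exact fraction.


Inter-arrival values over d=0..7: [5, 1, 5, 3, 4, 4, 1, 4]
Each d has probability 1/8, so the pmf of τ is: f(1) = 1/4, f(3) = 1/8, f(4) = 3/8, f(5) = 1/4
Let p_n(j) = P(N_n = j), with p_0 = [1]. Condition on τ_1: p_n(0) = P(τ > n), and for j >= 1, p_n(j) = Σ_{k<=n} f(k)·p_{n−k}(j−1)
p_1 = [3/4, 1/4]  (j = 0..1)
p_2 = [3/4, 3/16, 1/16]  (j = 0..2)
p_3 = [5/8, 5/16, 3/64, 1/64]  (j = 0..3)
p_4 = [1/4, 5/8, 7/64, 3/256, 1/256]  (j = 0..4)
p_5 = [0, 11/16, 35/128, 9/256, 3/1024, 1/1024]  (j = 0..5)
p_6 = [0, 35/64, 11/32, 25/256, 11/1024, 3/4096, 1/4096]  (j = 0..6)
p_7 = [0, 29/64, 97/256, 17/128, 65/2048, 13/4096, 3/16384, 1/16384]  (j = 0..7)
E[N_7] = Σ j·p_7(j) = 28733/16384;  E[N_7²] = Σ j²·p_7(j) = 61617/16384
Var[N_7] = 61617/16384 − (28733/16384)² = 183947639/268435456

183947639/268435456


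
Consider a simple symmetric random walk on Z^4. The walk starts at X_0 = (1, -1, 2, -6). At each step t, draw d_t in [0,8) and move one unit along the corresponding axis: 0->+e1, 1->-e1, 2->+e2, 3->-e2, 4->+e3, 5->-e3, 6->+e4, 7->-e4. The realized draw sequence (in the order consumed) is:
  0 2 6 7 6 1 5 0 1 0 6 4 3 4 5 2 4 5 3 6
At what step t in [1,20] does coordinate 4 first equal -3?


20

t=0: X=(1, -1, 2, -6), d=0 → +e1, X_1=(2, -1, 2, -6)
t=1: X=(2, -1, 2, -6), d=2 → +e2, X_2=(2, 0, 2, -6)
t=2: X=(2, 0, 2, -6), d=6 → +e4, X_3=(2, 0, 2, -5)
t=3: X=(2, 0, 2, -5), d=7 → -e4, X_4=(2, 0, 2, -6)
t=4: X=(2, 0, 2, -6), d=6 → +e4, X_5=(2, 0, 2, -5)
t=5: X=(2, 0, 2, -5), d=1 → -e1, X_6=(1, 0, 2, -5)
t=6: X=(1, 0, 2, -5), d=5 → -e3, X_7=(1, 0, 1, -5)
t=7: X=(1, 0, 1, -5), d=0 → +e1, X_8=(2, 0, 1, -5)
t=8: X=(2, 0, 1, -5), d=1 → -e1, X_9=(1, 0, 1, -5)
t=9: X=(1, 0, 1, -5), d=0 → +e1, X_10=(2, 0, 1, -5)
t=10: X=(2, 0, 1, -5), d=6 → +e4, X_11=(2, 0, 1, -4)
t=11: X=(2, 0, 1, -4), d=4 → +e3, X_12=(2, 0, 2, -4)
t=12: X=(2, 0, 2, -4), d=3 → -e2, X_13=(2, -1, 2, -4)
t=13: X=(2, -1, 2, -4), d=4 → +e3, X_14=(2, -1, 3, -4)
t=14: X=(2, -1, 3, -4), d=5 → -e3, X_15=(2, -1, 2, -4)
t=15: X=(2, -1, 2, -4), d=2 → +e2, X_16=(2, 0, 2, -4)
t=16: X=(2, 0, 2, -4), d=4 → +e3, X_17=(2, 0, 3, -4)
t=17: X=(2, 0, 3, -4), d=5 → -e3, X_18=(2, 0, 2, -4)
t=18: X=(2, 0, 2, -4), d=3 → -e2, X_19=(2, -1, 2, -4)
t=19: X=(2, -1, 2, -4), d=6 → +e4, X_20=(2, -1, 2, -3)


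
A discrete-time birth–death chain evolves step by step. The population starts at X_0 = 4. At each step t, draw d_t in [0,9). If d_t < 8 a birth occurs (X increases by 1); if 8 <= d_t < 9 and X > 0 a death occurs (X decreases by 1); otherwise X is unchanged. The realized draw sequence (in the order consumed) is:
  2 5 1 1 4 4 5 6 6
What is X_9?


t=0: X=4, d=2 → birth, X_1=5
t=1: X=5, d=5 → birth, X_2=6
t=2: X=6, d=1 → birth, X_3=7
t=3: X=7, d=1 → birth, X_4=8
t=4: X=8, d=4 → birth, X_5=9
t=5: X=9, d=4 → birth, X_6=10
t=6: X=10, d=5 → birth, X_7=11
t=7: X=11, d=6 → birth, X_8=12
t=8: X=12, d=6 → birth, X_9=13

13


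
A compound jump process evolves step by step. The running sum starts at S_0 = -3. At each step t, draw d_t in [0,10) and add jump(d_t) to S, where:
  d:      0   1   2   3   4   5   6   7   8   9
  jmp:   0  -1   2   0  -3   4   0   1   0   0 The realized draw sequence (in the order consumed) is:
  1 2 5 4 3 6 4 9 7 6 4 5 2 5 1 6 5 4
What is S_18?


4

t=0: S=-3, d=1, jump=-1, S_1=-4
t=1: S=-4, d=2, jump=2, S_2=-2
t=2: S=-2, d=5, jump=4, S_3=2
t=3: S=2, d=4, jump=-3, S_4=-1
t=4: S=-1, d=3, jump=0, S_5=-1
t=5: S=-1, d=6, jump=0, S_6=-1
t=6: S=-1, d=4, jump=-3, S_7=-4
t=7: S=-4, d=9, jump=0, S_8=-4
t=8: S=-4, d=7, jump=1, S_9=-3
t=9: S=-3, d=6, jump=0, S_10=-3
t=10: S=-3, d=4, jump=-3, S_11=-6
t=11: S=-6, d=5, jump=4, S_12=-2
t=12: S=-2, d=2, jump=2, S_13=0
t=13: S=0, d=5, jump=4, S_14=4
t=14: S=4, d=1, jump=-1, S_15=3
t=15: S=3, d=6, jump=0, S_16=3
t=16: S=3, d=5, jump=4, S_17=7
t=17: S=7, d=4, jump=-3, S_18=4


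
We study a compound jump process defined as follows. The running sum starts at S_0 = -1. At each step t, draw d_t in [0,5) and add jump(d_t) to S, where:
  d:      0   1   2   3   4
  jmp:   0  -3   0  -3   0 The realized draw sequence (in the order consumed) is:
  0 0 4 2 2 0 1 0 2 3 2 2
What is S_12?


t=0: S=-1, d=0, jump=0, S_1=-1
t=1: S=-1, d=0, jump=0, S_2=-1
t=2: S=-1, d=4, jump=0, S_3=-1
t=3: S=-1, d=2, jump=0, S_4=-1
t=4: S=-1, d=2, jump=0, S_5=-1
t=5: S=-1, d=0, jump=0, S_6=-1
t=6: S=-1, d=1, jump=-3, S_7=-4
t=7: S=-4, d=0, jump=0, S_8=-4
t=8: S=-4, d=2, jump=0, S_9=-4
t=9: S=-4, d=3, jump=-3, S_10=-7
t=10: S=-7, d=2, jump=0, S_11=-7
t=11: S=-7, d=2, jump=0, S_12=-7

-7


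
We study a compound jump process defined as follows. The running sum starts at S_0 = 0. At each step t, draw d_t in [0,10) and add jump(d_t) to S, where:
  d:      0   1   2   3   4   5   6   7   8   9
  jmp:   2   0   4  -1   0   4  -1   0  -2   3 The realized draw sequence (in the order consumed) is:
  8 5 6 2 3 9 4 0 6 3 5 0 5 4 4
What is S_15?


17

t=0: S=0, d=8, jump=-2, S_1=-2
t=1: S=-2, d=5, jump=4, S_2=2
t=2: S=2, d=6, jump=-1, S_3=1
t=3: S=1, d=2, jump=4, S_4=5
t=4: S=5, d=3, jump=-1, S_5=4
t=5: S=4, d=9, jump=3, S_6=7
t=6: S=7, d=4, jump=0, S_7=7
t=7: S=7, d=0, jump=2, S_8=9
t=8: S=9, d=6, jump=-1, S_9=8
t=9: S=8, d=3, jump=-1, S_10=7
t=10: S=7, d=5, jump=4, S_11=11
t=11: S=11, d=0, jump=2, S_12=13
t=12: S=13, d=5, jump=4, S_13=17
t=13: S=17, d=4, jump=0, S_14=17
t=14: S=17, d=4, jump=0, S_15=17


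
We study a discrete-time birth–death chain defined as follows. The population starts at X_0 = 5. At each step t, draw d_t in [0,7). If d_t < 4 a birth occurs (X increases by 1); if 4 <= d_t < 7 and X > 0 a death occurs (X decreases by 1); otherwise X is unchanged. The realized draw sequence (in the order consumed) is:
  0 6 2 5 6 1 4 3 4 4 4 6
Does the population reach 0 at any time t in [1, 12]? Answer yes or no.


no

t=0: X=5, d=0 → birth, X_1=6
t=1: X=6, d=6 → death, X_2=5
t=2: X=5, d=2 → birth, X_3=6
t=3: X=6, d=5 → death, X_4=5
t=4: X=5, d=6 → death, X_5=4
t=5: X=4, d=1 → birth, X_6=5
t=6: X=5, d=4 → death, X_7=4
t=7: X=4, d=3 → birth, X_8=5
t=8: X=5, d=4 → death, X_9=4
t=9: X=4, d=4 → death, X_10=3
t=10: X=3, d=4 → death, X_11=2
t=11: X=2, d=6 → death, X_12=1


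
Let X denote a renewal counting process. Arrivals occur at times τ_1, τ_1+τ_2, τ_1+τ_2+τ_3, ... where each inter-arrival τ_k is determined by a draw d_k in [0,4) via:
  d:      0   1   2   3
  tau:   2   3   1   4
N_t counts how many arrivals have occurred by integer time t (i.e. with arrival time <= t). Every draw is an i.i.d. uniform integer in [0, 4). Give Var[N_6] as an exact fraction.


Inter-arrival values over d=0..3: [2, 3, 1, 4]
Each d has probability 1/4, so the pmf of τ is: f(1) = 1/4, f(2) = 1/4, f(3) = 1/4, f(4) = 1/4
Let p_n(j) = P(N_n = j), with p_0 = [1]. Condition on τ_1: p_n(0) = P(τ > n), and for j >= 1, p_n(j) = Σ_{k<=n} f(k)·p_{n−k}(j−1)
p_1 = [3/4, 1/4]  (j = 0..1)
p_2 = [1/2, 7/16, 1/16]  (j = 0..2)
p_3 = [1/4, 9/16, 11/64, 1/64]  (j = 0..3)
p_4 = [0, 5/8, 5/16, 15/256, 1/256]  (j = 0..4)
p_5 = [0, 3/8, 15/32, 35/256, 19/1024, 1/1024]  (j = 0..5)
p_6 = [0, 3/16, 1/2, 65/256, 27/512, 23/4096, 1/4096]  (j = 0..6)
E[N_6] = Σ j·p_6(j) = 8969/4096;  E[N_6²] = Σ j²·p_6(j) = 22387/4096
Var[N_6] = 22387/4096 − (8969/4096)² = 11254191/16777216

11254191/16777216


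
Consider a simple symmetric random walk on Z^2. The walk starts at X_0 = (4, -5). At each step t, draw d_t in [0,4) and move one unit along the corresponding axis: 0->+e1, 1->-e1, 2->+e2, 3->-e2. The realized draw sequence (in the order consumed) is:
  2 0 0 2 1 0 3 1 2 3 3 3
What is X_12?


(5, -6)

t=0: X=(4, -5), d=2 → +e2, X_1=(4, -4)
t=1: X=(4, -4), d=0 → +e1, X_2=(5, -4)
t=2: X=(5, -4), d=0 → +e1, X_3=(6, -4)
t=3: X=(6, -4), d=2 → +e2, X_4=(6, -3)
t=4: X=(6, -3), d=1 → -e1, X_5=(5, -3)
t=5: X=(5, -3), d=0 → +e1, X_6=(6, -3)
t=6: X=(6, -3), d=3 → -e2, X_7=(6, -4)
t=7: X=(6, -4), d=1 → -e1, X_8=(5, -4)
t=8: X=(5, -4), d=2 → +e2, X_9=(5, -3)
t=9: X=(5, -3), d=3 → -e2, X_10=(5, -4)
t=10: X=(5, -4), d=3 → -e2, X_11=(5, -5)
t=11: X=(5, -5), d=3 → -e2, X_12=(5, -6)


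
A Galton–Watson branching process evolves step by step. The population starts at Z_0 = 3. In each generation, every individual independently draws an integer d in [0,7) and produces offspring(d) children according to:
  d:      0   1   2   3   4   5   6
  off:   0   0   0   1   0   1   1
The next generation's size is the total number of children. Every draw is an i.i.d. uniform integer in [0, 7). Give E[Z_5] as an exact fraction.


Outcome values over d=0..6: [0, 0, 0, 1, 0, 1, 1]
Σy = 3, Σy² = 3, M = 7
μ = 3/7 = 3/7,  σ² = 3/7 − (3/7)² = 12/49
E[Z_0] = 3
E[Z_1] = 3/7·E[Z_0] = 9/7
E[Z_2] = 3/7·E[Z_1] = 27/49
E[Z_3] = 3/7·E[Z_2] = 81/343
E[Z_4] = 3/7·E[Z_3] = 243/2401
E[Z_5] = 3/7·E[Z_4] = 729/16807

729/16807


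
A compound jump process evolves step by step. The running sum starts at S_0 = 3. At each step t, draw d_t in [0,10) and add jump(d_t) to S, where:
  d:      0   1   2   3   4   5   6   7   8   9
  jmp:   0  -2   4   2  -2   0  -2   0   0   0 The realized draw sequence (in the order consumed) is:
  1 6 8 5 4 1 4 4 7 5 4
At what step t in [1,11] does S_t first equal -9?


t=0: S=3, d=1, jump=-2, S_1=1
t=1: S=1, d=6, jump=-2, S_2=-1
t=2: S=-1, d=8, jump=0, S_3=-1
t=3: S=-1, d=5, jump=0, S_4=-1
t=4: S=-1, d=4, jump=-2, S_5=-3
t=5: S=-3, d=1, jump=-2, S_6=-5
t=6: S=-5, d=4, jump=-2, S_7=-7
t=7: S=-7, d=4, jump=-2, S_8=-9
t=8: S=-9, d=7, jump=0, S_9=-9
t=9: S=-9, d=5, jump=0, S_10=-9
t=10: S=-9, d=4, jump=-2, S_11=-11

8


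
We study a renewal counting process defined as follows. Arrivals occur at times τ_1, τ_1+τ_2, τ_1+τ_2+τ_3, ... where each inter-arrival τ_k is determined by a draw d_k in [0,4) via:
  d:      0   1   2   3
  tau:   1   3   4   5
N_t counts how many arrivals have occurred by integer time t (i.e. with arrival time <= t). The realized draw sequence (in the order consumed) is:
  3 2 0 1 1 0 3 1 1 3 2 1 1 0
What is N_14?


draw d_1=3: τ_1=5, arrival time A_1=5
draw d_2=2: τ_2=4, arrival time A_2=9
draw d_3=0: τ_3=1, arrival time A_3=10
draw d_4=1: τ_4=3, arrival time A_4=13
draw d_5=1: τ_5=3, arrival time A_5=16
draw d_6=0: τ_6=1, arrival time A_6=17
draw d_7=3: τ_7=5, arrival time A_7=22
draw d_8=1: τ_8=3, arrival time A_8=25
draw d_9=1: τ_9=3, arrival time A_9=28
draw d_10=3: τ_10=5, arrival time A_10=33
draw d_11=2: τ_11=4, arrival time A_11=37
draw d_12=1: τ_12=3, arrival time A_12=40
draw d_13=1: τ_13=3, arrival time A_13=43
draw d_14=0: τ_14=1, arrival time A_14=44
N_t over t=0..14: 0:0 1:0 2:0 3:0 4:0 5:1 6:1 7:1 8:1 9:2 10:3 11:3 12:3 13:4 14:4

4


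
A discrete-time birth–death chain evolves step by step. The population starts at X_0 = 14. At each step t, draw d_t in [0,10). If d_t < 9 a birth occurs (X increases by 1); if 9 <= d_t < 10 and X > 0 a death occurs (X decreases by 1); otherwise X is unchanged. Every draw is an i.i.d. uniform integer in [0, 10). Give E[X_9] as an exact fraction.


106/5

X can drop by at most 1 per step and X_0 = 14 > T = 9, so X_t >= 14 − t >= 5 > 0 for every t <= 9: the floor at 0 (the 'and X > 0' condition) never binds. Hence X_9 = X_0 + Σ_{t<9} Y_t with i.i.d. increments Y_t = y(d_t) ∈ {+1, −1, 0}.
Outcome values over d=0..9: [1, 1, 1, 1, 1, 1, 1, 1, 1, -1]
Σy = 8, Σy² = 10, M = 10
μ = 8/10 = 4/5,  σ² = 10/10 − (4/5)² = 9/25
E[X_9] = 14 + 9·(4/5) = 106/5


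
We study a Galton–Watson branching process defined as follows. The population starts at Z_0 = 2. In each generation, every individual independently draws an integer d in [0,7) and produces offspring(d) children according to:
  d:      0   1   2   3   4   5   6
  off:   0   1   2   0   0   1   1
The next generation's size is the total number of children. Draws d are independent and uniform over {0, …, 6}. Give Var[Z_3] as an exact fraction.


130800/117649

Outcome values over d=0..6: [0, 1, 2, 0, 0, 1, 1]
Σy = 5, Σy² = 7, M = 7
μ = 5/7 = 5/7,  σ² = 7/7 − (5/7)² = 24/49
V_0 = 0, E_0 = 2
V_1 = 24/49·E_0 + (5/7)²·V_0 = 48/49;  E_1 = 10/7
V_2 = 24/49·E_1 + (5/7)²·V_1 = 2880/2401;  E_2 = 50/49
V_3 = 24/49·E_2 + (5/7)²·V_2 = 130800/117649;  E_3 = 250/343


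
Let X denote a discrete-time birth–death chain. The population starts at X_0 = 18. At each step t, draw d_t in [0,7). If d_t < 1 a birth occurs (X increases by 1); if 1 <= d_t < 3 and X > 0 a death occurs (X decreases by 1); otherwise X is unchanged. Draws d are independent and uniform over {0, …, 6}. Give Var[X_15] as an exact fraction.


X can drop by at most 1 per step and X_0 = 18 > T = 15, so X_t >= 18 − t >= 3 > 0 for every t <= 15: the floor at 0 (the 'and X > 0' condition) never binds. Hence X_15 = X_0 + Σ_{t<15} Y_t with i.i.d. increments Y_t = y(d_t) ∈ {+1, −1, 0}.
Outcome values over d=0..6: [1, -1, -1, 0, 0, 0, 0]
Σy = -1, Σy² = 3, M = 7
μ = -1/7 = -1/7,  σ² = 3/7 − (-1/7)² = 20/49
Independent increments: Var[X_15] = 15·σ² = 15·(20/49) = 300/49

300/49


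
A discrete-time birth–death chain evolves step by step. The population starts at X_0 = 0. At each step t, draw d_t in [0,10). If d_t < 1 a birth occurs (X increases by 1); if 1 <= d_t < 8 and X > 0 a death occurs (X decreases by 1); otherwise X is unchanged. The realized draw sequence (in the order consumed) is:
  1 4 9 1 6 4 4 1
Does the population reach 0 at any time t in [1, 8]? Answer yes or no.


yes

t=0: X=0, d=1 → hold, X_1=0
t=1: X=0, d=4 → hold, X_2=0
t=2: X=0, d=9 → hold, X_3=0
t=3: X=0, d=1 → hold, X_4=0
t=4: X=0, d=6 → hold, X_5=0
t=5: X=0, d=4 → hold, X_6=0
t=6: X=0, d=4 → hold, X_7=0
t=7: X=0, d=1 → hold, X_8=0


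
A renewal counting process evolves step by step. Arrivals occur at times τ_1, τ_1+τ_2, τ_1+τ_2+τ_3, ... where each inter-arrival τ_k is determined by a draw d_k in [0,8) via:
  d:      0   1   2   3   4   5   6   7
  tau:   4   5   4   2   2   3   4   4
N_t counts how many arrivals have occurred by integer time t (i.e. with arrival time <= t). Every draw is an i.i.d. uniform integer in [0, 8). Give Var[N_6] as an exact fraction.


Inter-arrival values over d=0..7: [4, 5, 4, 2, 2, 3, 4, 4]
Each d has probability 1/8, so the pmf of τ is: f(2) = 1/4, f(3) = 1/8, f(4) = 1/2, f(5) = 1/8
Let p_n(j) = P(N_n = j), with p_0 = [1]. Condition on τ_1: p_n(0) = P(τ > n), and for j >= 1, p_n(j) = Σ_{k<=n} f(k)·p_{n−k}(j−1)
p_1 = [1]  (j = 0)
p_2 = [3/4, 1/4]  (j = 0..1)
p_3 = [5/8, 3/8]  (j = 0..1)
p_4 = [1/8, 13/16, 1/16]  (j = 0..2)
p_5 = [0, 7/8, 1/8]  (j = 0..2)
p_6 = [0, 39/64, 3/8, 1/64]  (j = 0..3)
E[N_6] = Σ j·p_6(j) = 45/32;  E[N_6²] = Σ j²·p_6(j) = 9/4
Var[N_6] = 9/4 − (45/32)² = 279/1024

279/1024


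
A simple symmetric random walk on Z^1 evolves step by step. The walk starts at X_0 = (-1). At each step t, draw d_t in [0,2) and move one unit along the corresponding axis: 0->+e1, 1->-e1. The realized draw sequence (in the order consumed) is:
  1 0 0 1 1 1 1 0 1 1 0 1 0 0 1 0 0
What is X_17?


(-2)

t=0: X=(-1), d=1 → -e1, X_1=(-2)
t=1: X=(-2), d=0 → +e1, X_2=(-1)
t=2: X=(-1), d=0 → +e1, X_3=(0)
t=3: X=(0), d=1 → -e1, X_4=(-1)
t=4: X=(-1), d=1 → -e1, X_5=(-2)
t=5: X=(-2), d=1 → -e1, X_6=(-3)
t=6: X=(-3), d=1 → -e1, X_7=(-4)
t=7: X=(-4), d=0 → +e1, X_8=(-3)
t=8: X=(-3), d=1 → -e1, X_9=(-4)
t=9: X=(-4), d=1 → -e1, X_10=(-5)
t=10: X=(-5), d=0 → +e1, X_11=(-4)
t=11: X=(-4), d=1 → -e1, X_12=(-5)
t=12: X=(-5), d=0 → +e1, X_13=(-4)
t=13: X=(-4), d=0 → +e1, X_14=(-3)
t=14: X=(-3), d=1 → -e1, X_15=(-4)
t=15: X=(-4), d=0 → +e1, X_16=(-3)
t=16: X=(-3), d=0 → +e1, X_17=(-2)


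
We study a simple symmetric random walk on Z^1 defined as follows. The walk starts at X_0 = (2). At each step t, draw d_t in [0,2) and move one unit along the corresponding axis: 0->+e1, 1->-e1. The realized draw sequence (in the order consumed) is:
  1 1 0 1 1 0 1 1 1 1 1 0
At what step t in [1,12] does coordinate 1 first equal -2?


t=0: X=(2), d=1 → -e1, X_1=(1)
t=1: X=(1), d=1 → -e1, X_2=(0)
t=2: X=(0), d=0 → +e1, X_3=(1)
t=3: X=(1), d=1 → -e1, X_4=(0)
t=4: X=(0), d=1 → -e1, X_5=(-1)
t=5: X=(-1), d=0 → +e1, X_6=(0)
t=6: X=(0), d=1 → -e1, X_7=(-1)
t=7: X=(-1), d=1 → -e1, X_8=(-2)
t=8: X=(-2), d=1 → -e1, X_9=(-3)
t=9: X=(-3), d=1 → -e1, X_10=(-4)
t=10: X=(-4), d=1 → -e1, X_11=(-5)
t=11: X=(-5), d=0 → +e1, X_12=(-4)

8


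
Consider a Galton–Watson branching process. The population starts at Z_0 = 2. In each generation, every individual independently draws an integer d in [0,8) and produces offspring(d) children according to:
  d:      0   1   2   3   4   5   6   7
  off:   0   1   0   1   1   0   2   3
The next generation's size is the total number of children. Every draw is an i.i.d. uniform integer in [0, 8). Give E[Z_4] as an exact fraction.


Outcome values over d=0..7: [0, 1, 0, 1, 1, 0, 2, 3]
Σy = 8, Σy² = 16, M = 8
μ = 8/8 = 1,  σ² = 16/8 − (1)² = 1
E[Z_0] = 2
E[Z_1] = 1·E[Z_0] = 2
E[Z_2] = 1·E[Z_1] = 2
E[Z_3] = 1·E[Z_2] = 2
E[Z_4] = 1·E[Z_3] = 2

2


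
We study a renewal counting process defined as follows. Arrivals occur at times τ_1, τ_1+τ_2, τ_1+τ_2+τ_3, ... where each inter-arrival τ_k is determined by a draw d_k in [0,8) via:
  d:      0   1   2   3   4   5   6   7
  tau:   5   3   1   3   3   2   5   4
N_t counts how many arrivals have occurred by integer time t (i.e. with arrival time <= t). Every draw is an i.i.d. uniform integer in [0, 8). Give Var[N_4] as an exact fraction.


7106239/16777216

Inter-arrival values over d=0..7: [5, 3, 1, 3, 3, 2, 5, 4]
Each d has probability 1/8, so the pmf of τ is: f(1) = 1/8, f(2) = 1/8, f(3) = 3/8, f(4) = 1/8, f(5) = 1/4
Let p_n(j) = P(N_n = j), with p_0 = [1]. Condition on τ_1: p_n(0) = P(τ > n), and for j >= 1, p_n(j) = Σ_{k<=n} f(k)·p_{n−k}(j−1)
p_1 = [7/8, 1/8]  (j = 0..1)
p_2 = [3/4, 15/64, 1/64]  (j = 0..2)
p_3 = [3/8, 37/64, 23/512, 1/512]  (j = 0..3)
p_4 = [1/4, 19/32, 19/128, 31/4096, 1/4096]  (j = 0..4)
E[N_4] = Σ j·p_4(j) = 3745/4096;  E[N_4²] = Σ j²·p_4(j) = 5159/4096
Var[N_4] = 5159/4096 − (3745/4096)² = 7106239/16777216


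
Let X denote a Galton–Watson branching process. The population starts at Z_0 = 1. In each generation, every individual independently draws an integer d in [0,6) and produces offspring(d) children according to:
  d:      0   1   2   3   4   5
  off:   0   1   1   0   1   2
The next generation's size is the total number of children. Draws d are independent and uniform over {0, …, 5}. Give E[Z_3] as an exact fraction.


125/216

Outcome values over d=0..5: [0, 1, 1, 0, 1, 2]
Σy = 5, Σy² = 7, M = 6
μ = 5/6 = 5/6,  σ² = 7/6 − (5/6)² = 17/36
E[Z_0] = 1
E[Z_1] = 5/6·E[Z_0] = 5/6
E[Z_2] = 5/6·E[Z_1] = 25/36
E[Z_3] = 5/6·E[Z_2] = 125/216


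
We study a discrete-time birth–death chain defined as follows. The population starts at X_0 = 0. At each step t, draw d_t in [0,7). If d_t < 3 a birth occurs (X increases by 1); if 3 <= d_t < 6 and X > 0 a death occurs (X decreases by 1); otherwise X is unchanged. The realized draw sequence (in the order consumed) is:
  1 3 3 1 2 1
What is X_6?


t=0: X=0, d=1 → birth, X_1=1
t=1: X=1, d=3 → death, X_2=0
t=2: X=0, d=3 → hold, X_3=0
t=3: X=0, d=1 → birth, X_4=1
t=4: X=1, d=2 → birth, X_5=2
t=5: X=2, d=1 → birth, X_6=3

3


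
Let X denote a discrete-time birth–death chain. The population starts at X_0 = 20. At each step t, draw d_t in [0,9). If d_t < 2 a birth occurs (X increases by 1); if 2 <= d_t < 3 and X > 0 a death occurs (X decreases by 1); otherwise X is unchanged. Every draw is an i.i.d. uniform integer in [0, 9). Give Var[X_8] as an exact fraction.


208/81

X can drop by at most 1 per step and X_0 = 20 > T = 8, so X_t >= 20 − t >= 12 > 0 for every t <= 8: the floor at 0 (the 'and X > 0' condition) never binds. Hence X_8 = X_0 + Σ_{t<8} Y_t with i.i.d. increments Y_t = y(d_t) ∈ {+1, −1, 0}.
Outcome values over d=0..8: [1, 1, -1, 0, 0, 0, 0, 0, 0]
Σy = 1, Σy² = 3, M = 9
μ = 1/9 = 1/9,  σ² = 3/9 − (1/9)² = 26/81
Independent increments: Var[X_8] = 8·σ² = 8·(26/81) = 208/81


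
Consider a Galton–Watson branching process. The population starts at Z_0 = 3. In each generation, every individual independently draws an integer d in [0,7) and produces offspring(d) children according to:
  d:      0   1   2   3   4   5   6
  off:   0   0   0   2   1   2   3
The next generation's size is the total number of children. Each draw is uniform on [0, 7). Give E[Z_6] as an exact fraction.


Outcome values over d=0..6: [0, 0, 0, 2, 1, 2, 3]
Σy = 8, Σy² = 18, M = 7
μ = 8/7 = 8/7,  σ² = 18/7 − (8/7)² = 62/49
E[Z_0] = 3
E[Z_1] = 8/7·E[Z_0] = 24/7
E[Z_2] = 8/7·E[Z_1] = 192/49
E[Z_3] = 8/7·E[Z_2] = 1536/343
E[Z_4] = 8/7·E[Z_3] = 12288/2401
E[Z_5] = 8/7·E[Z_4] = 98304/16807
E[Z_6] = 8/7·E[Z_5] = 786432/117649

786432/117649


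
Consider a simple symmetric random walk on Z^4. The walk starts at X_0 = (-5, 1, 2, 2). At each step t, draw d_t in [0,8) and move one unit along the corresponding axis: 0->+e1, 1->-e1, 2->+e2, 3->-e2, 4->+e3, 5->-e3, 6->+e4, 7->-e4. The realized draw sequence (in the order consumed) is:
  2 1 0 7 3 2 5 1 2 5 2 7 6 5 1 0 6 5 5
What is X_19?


(-6, 4, -3, 2)

t=0: X=(-5, 1, 2, 2), d=2 → +e2, X_1=(-5, 2, 2, 2)
t=1: X=(-5, 2, 2, 2), d=1 → -e1, X_2=(-6, 2, 2, 2)
t=2: X=(-6, 2, 2, 2), d=0 → +e1, X_3=(-5, 2, 2, 2)
t=3: X=(-5, 2, 2, 2), d=7 → -e4, X_4=(-5, 2, 2, 1)
t=4: X=(-5, 2, 2, 1), d=3 → -e2, X_5=(-5, 1, 2, 1)
t=5: X=(-5, 1, 2, 1), d=2 → +e2, X_6=(-5, 2, 2, 1)
t=6: X=(-5, 2, 2, 1), d=5 → -e3, X_7=(-5, 2, 1, 1)
t=7: X=(-5, 2, 1, 1), d=1 → -e1, X_8=(-6, 2, 1, 1)
t=8: X=(-6, 2, 1, 1), d=2 → +e2, X_9=(-6, 3, 1, 1)
t=9: X=(-6, 3, 1, 1), d=5 → -e3, X_10=(-6, 3, 0, 1)
t=10: X=(-6, 3, 0, 1), d=2 → +e2, X_11=(-6, 4, 0, 1)
t=11: X=(-6, 4, 0, 1), d=7 → -e4, X_12=(-6, 4, 0, 0)
t=12: X=(-6, 4, 0, 0), d=6 → +e4, X_13=(-6, 4, 0, 1)
t=13: X=(-6, 4, 0, 1), d=5 → -e3, X_14=(-6, 4, -1, 1)
t=14: X=(-6, 4, -1, 1), d=1 → -e1, X_15=(-7, 4, -1, 1)
t=15: X=(-7, 4, -1, 1), d=0 → +e1, X_16=(-6, 4, -1, 1)
t=16: X=(-6, 4, -1, 1), d=6 → +e4, X_17=(-6, 4, -1, 2)
t=17: X=(-6, 4, -1, 2), d=5 → -e3, X_18=(-6, 4, -2, 2)
t=18: X=(-6, 4, -2, 2), d=5 → -e3, X_19=(-6, 4, -3, 2)


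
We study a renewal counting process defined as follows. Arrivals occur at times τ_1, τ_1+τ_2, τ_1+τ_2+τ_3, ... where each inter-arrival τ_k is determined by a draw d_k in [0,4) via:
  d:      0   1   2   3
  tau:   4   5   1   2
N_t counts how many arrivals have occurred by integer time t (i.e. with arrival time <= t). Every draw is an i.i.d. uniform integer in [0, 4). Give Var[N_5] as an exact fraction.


Inter-arrival values over d=0..3: [4, 5, 1, 2]
Each d has probability 1/4, so the pmf of τ is: f(1) = 1/4, f(2) = 1/4, f(4) = 1/4, f(5) = 1/4
Let p_n(j) = P(N_n = j), with p_0 = [1]. Condition on τ_1: p_n(0) = P(τ > n), and for j >= 1, p_n(j) = Σ_{k<=n} f(k)·p_{n−k}(j−1)
p_1 = [3/4, 1/4]  (j = 0..1)
p_2 = [1/2, 7/16, 1/16]  (j = 0..2)
p_3 = [1/2, 5/16, 11/64, 1/64]  (j = 0..3)
p_4 = [1/4, 1/2, 3/16, 15/256, 1/256]  (j = 0..4)
p_5 = [0, 5/8, 17/64, 23/256, 19/1024, 1/1024]  (j = 0..5)
E[N_5] = Σ j·p_5(j) = 1541/1024;  E[N_5²] = Σ j²·p_5(j) = 2885/1024
Var[N_5] = 2885/1024 − (1541/1024)² = 579559/1048576

579559/1048576


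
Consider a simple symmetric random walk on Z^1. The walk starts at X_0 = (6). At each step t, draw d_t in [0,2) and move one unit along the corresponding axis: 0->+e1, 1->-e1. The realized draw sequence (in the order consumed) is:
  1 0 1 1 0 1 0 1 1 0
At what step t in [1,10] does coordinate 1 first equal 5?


1

t=0: X=(6), d=1 → -e1, X_1=(5)
t=1: X=(5), d=0 → +e1, X_2=(6)
t=2: X=(6), d=1 → -e1, X_3=(5)
t=3: X=(5), d=1 → -e1, X_4=(4)
t=4: X=(4), d=0 → +e1, X_5=(5)
t=5: X=(5), d=1 → -e1, X_6=(4)
t=6: X=(4), d=0 → +e1, X_7=(5)
t=7: X=(5), d=1 → -e1, X_8=(4)
t=8: X=(4), d=1 → -e1, X_9=(3)
t=9: X=(3), d=0 → +e1, X_10=(4)


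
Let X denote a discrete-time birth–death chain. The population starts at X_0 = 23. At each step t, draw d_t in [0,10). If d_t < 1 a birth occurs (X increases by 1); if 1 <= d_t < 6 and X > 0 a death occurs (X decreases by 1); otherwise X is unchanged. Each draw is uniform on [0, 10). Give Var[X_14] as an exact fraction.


X can drop by at most 1 per step and X_0 = 23 > T = 14, so X_t >= 23 − t >= 9 > 0 for every t <= 14: the floor at 0 (the 'and X > 0' condition) never binds. Hence X_14 = X_0 + Σ_{t<14} Y_t with i.i.d. increments Y_t = y(d_t) ∈ {+1, −1, 0}.
Outcome values over d=0..9: [1, -1, -1, -1, -1, -1, 0, 0, 0, 0]
Σy = -4, Σy² = 6, M = 10
μ = -4/10 = -2/5,  σ² = 6/10 − (-2/5)² = 11/25
Independent increments: Var[X_14] = 14·σ² = 14·(11/25) = 154/25

154/25


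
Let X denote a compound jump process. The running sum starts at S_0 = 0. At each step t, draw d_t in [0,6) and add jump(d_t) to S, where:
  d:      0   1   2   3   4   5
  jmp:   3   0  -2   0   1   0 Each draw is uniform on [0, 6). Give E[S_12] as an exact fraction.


4

Outcome values over d=0..5: [3, 0, -2, 0, 1, 0]
Σy = 2, Σy² = 14, M = 6
μ = 2/6 = 1/3,  σ² = 14/6 − (1/3)² = 20/9
E[S_12] = 0 + 12·(1/3) = 4


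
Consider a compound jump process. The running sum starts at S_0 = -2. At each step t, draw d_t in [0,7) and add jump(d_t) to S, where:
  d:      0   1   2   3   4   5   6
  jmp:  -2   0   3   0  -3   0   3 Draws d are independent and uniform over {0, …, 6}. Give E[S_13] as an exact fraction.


Outcome values over d=0..6: [-2, 0, 3, 0, -3, 0, 3]
Σy = 1, Σy² = 31, M = 7
μ = 1/7 = 1/7,  σ² = 31/7 − (1/7)² = 216/49
E[S_13] = -2 + 13·(1/7) = -1/7

-1/7


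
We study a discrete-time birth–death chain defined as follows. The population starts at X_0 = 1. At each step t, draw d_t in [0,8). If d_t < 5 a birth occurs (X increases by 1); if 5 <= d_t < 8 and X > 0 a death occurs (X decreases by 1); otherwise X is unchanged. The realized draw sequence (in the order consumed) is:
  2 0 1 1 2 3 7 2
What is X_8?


t=0: X=1, d=2 → birth, X_1=2
t=1: X=2, d=0 → birth, X_2=3
t=2: X=3, d=1 → birth, X_3=4
t=3: X=4, d=1 → birth, X_4=5
t=4: X=5, d=2 → birth, X_5=6
t=5: X=6, d=3 → birth, X_6=7
t=6: X=7, d=7 → death, X_7=6
t=7: X=6, d=2 → birth, X_8=7

7


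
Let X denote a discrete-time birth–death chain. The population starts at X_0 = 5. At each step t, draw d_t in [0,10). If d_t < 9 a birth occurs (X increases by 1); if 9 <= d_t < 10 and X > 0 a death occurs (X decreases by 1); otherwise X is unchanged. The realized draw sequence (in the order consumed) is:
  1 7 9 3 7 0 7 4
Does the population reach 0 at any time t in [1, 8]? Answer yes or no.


t=0: X=5, d=1 → birth, X_1=6
t=1: X=6, d=7 → birth, X_2=7
t=2: X=7, d=9 → death, X_3=6
t=3: X=6, d=3 → birth, X_4=7
t=4: X=7, d=7 → birth, X_5=8
t=5: X=8, d=0 → birth, X_6=9
t=6: X=9, d=7 → birth, X_7=10
t=7: X=10, d=4 → birth, X_8=11

no


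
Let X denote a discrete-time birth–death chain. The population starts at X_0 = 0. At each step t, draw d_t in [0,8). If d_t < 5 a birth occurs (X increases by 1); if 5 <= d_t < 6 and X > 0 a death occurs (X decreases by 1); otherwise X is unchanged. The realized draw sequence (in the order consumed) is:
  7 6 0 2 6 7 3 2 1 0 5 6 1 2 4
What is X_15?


t=0: X=0, d=7 → hold, X_1=0
t=1: X=0, d=6 → hold, X_2=0
t=2: X=0, d=0 → birth, X_3=1
t=3: X=1, d=2 → birth, X_4=2
t=4: X=2, d=6 → hold, X_5=2
t=5: X=2, d=7 → hold, X_6=2
t=6: X=2, d=3 → birth, X_7=3
t=7: X=3, d=2 → birth, X_8=4
t=8: X=4, d=1 → birth, X_9=5
t=9: X=5, d=0 → birth, X_10=6
t=10: X=6, d=5 → death, X_11=5
t=11: X=5, d=6 → hold, X_12=5
t=12: X=5, d=1 → birth, X_13=6
t=13: X=6, d=2 → birth, X_14=7
t=14: X=7, d=4 → birth, X_15=8

8


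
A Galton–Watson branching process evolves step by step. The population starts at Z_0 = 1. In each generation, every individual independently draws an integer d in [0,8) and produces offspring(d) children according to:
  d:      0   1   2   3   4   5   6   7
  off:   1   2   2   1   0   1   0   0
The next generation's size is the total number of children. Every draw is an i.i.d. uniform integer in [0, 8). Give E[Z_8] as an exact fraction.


Outcome values over d=0..7: [1, 2, 2, 1, 0, 1, 0, 0]
Σy = 7, Σy² = 11, M = 8
μ = 7/8 = 7/8,  σ² = 11/8 − (7/8)² = 39/64
E[Z_0] = 1
E[Z_1] = 7/8·E[Z_0] = 7/8
E[Z_2] = 7/8·E[Z_1] = 49/64
E[Z_3] = 7/8·E[Z_2] = 343/512
E[Z_4] = 7/8·E[Z_3] = 2401/4096
E[Z_5] = 7/8·E[Z_4] = 16807/32768
E[Z_6] = 7/8·E[Z_5] = 117649/262144
E[Z_7] = 7/8·E[Z_6] = 823543/2097152
E[Z_8] = 7/8·E[Z_7] = 5764801/16777216

5764801/16777216


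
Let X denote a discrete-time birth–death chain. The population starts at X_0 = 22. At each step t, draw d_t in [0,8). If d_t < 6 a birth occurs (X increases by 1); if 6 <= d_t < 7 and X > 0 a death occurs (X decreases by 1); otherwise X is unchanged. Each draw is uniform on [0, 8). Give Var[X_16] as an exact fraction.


31/4

X can drop by at most 1 per step and X_0 = 22 > T = 16, so X_t >= 22 − t >= 6 > 0 for every t <= 16: the floor at 0 (the 'and X > 0' condition) never binds. Hence X_16 = X_0 + Σ_{t<16} Y_t with i.i.d. increments Y_t = y(d_t) ∈ {+1, −1, 0}.
Outcome values over d=0..7: [1, 1, 1, 1, 1, 1, -1, 0]
Σy = 5, Σy² = 7, M = 8
μ = 5/8 = 5/8,  σ² = 7/8 − (5/8)² = 31/64
Independent increments: Var[X_16] = 16·σ² = 16·(31/64) = 31/4


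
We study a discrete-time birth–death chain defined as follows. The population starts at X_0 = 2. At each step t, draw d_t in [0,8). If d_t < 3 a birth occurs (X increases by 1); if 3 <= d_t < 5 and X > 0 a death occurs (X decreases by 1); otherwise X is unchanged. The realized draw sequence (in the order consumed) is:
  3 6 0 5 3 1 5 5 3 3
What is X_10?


t=0: X=2, d=3 → death, X_1=1
t=1: X=1, d=6 → hold, X_2=1
t=2: X=1, d=0 → birth, X_3=2
t=3: X=2, d=5 → hold, X_4=2
t=4: X=2, d=3 → death, X_5=1
t=5: X=1, d=1 → birth, X_6=2
t=6: X=2, d=5 → hold, X_7=2
t=7: X=2, d=5 → hold, X_8=2
t=8: X=2, d=3 → death, X_9=1
t=9: X=1, d=3 → death, X_10=0

0


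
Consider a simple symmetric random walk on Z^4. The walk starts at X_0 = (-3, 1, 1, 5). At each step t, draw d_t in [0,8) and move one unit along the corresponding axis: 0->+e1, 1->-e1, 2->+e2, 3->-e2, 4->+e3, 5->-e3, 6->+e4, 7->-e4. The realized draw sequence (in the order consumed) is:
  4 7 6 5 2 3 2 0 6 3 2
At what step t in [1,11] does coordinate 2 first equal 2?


5

t=0: X=(-3, 1, 1, 5), d=4 → +e3, X_1=(-3, 1, 2, 5)
t=1: X=(-3, 1, 2, 5), d=7 → -e4, X_2=(-3, 1, 2, 4)
t=2: X=(-3, 1, 2, 4), d=6 → +e4, X_3=(-3, 1, 2, 5)
t=3: X=(-3, 1, 2, 5), d=5 → -e3, X_4=(-3, 1, 1, 5)
t=4: X=(-3, 1, 1, 5), d=2 → +e2, X_5=(-3, 2, 1, 5)
t=5: X=(-3, 2, 1, 5), d=3 → -e2, X_6=(-3, 1, 1, 5)
t=6: X=(-3, 1, 1, 5), d=2 → +e2, X_7=(-3, 2, 1, 5)
t=7: X=(-3, 2, 1, 5), d=0 → +e1, X_8=(-2, 2, 1, 5)
t=8: X=(-2, 2, 1, 5), d=6 → +e4, X_9=(-2, 2, 1, 6)
t=9: X=(-2, 2, 1, 6), d=3 → -e2, X_10=(-2, 1, 1, 6)
t=10: X=(-2, 1, 1, 6), d=2 → +e2, X_11=(-2, 2, 1, 6)
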